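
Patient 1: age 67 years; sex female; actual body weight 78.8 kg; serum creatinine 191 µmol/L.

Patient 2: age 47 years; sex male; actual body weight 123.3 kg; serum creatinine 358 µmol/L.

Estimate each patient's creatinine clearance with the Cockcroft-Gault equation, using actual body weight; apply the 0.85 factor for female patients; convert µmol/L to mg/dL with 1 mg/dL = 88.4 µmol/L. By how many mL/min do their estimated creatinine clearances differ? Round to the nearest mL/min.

Patient 1: SCr = 191 / 88.4 = 2.161 mg/dL
Patient 1: CrCl = (140 − 67) × 78.8 / (72 × 2.161) × 0.85 = 5752.4 / 155.59 × 0.85 ≈ 31.4 mL/min
Patient 2: SCr = 358 / 88.4 = 4.05 mg/dL
Patient 2: CrCl = (140 − 47) × 123.3 / (72 × 4.05) = 11466.9 / 291.60 ≈ 39.3 mL/min
|31.4 − 39.3| = 7.9 mL/min

8 mL/min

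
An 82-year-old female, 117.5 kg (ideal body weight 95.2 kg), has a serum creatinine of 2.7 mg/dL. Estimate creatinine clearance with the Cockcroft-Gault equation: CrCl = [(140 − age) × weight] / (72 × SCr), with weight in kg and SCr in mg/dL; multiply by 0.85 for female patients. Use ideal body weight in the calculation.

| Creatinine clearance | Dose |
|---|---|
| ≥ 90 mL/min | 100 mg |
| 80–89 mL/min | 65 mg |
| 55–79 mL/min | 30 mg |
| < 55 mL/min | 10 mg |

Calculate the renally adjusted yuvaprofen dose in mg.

10 mg

CrCl = (140 − 82) × 95.2 / (72 × 2.7) × 0.85 = 5521.6 / 194.40 × 0.85 ≈ 24.1 mL/min
CrCl ≈ 24 mL/min → bracket < 55 mL/min.
Dose for this bracket: 10 mg.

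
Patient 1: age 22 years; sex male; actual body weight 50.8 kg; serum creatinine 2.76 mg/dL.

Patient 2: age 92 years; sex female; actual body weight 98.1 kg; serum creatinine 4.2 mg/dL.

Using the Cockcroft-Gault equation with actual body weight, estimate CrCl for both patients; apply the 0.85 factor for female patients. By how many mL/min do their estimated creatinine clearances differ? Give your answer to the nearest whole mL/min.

17 mL/min

Patient 1: CrCl = (140 − 22) × 50.8 / (72 × 2.76) = 5994.4 / 198.72 ≈ 30.2 mL/min
Patient 2: CrCl = (140 − 92) × 98.1 / (72 × 4.2) × 0.85 = 4708.8 / 302.40 × 0.85 ≈ 13.2 mL/min
|30.2 − 13.2| = 17.0 mL/min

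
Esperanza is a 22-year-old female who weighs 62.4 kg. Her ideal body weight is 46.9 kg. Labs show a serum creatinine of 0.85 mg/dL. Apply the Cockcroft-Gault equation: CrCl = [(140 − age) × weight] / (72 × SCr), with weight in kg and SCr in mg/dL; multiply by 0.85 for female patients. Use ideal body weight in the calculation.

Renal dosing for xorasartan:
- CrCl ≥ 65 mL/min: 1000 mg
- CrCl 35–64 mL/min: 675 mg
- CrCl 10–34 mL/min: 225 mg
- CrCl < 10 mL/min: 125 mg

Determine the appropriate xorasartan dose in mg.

CrCl = (140 − 22) × 46.9 / (72 × 0.85) × 0.85 = 5534.2 / 61.20 × 0.85 ≈ 76.9 mL/min
CrCl ≈ 77 mL/min → bracket ≥ 65 mL/min.
Dose for this bracket: 1000 mg.

1000 mg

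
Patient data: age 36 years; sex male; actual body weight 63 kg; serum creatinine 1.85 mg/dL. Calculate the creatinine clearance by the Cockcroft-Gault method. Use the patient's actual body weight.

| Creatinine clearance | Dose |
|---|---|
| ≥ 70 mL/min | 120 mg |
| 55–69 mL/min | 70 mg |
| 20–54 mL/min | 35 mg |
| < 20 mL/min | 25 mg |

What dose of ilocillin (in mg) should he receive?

35 mg

CrCl = (140 − 36) × 63 / (72 × 1.85) = 6552.0 / 133.20 ≈ 49.2 mL/min
CrCl ≈ 49 mL/min → bracket 20–54 mL/min.
Dose for this bracket: 35 mg.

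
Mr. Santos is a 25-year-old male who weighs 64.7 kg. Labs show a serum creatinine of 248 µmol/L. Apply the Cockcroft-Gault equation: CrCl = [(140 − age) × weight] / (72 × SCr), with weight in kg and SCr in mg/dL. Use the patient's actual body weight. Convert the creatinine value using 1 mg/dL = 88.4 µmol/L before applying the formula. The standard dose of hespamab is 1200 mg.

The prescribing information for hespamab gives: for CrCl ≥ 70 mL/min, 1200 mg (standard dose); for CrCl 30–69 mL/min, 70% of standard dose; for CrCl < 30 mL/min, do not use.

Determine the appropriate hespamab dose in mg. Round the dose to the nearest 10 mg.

840 mg

SCr = 248 / 88.4 = 2.805 mg/dL
CrCl = (140 − 25) × 64.7 / (72 × 2.805) = 7440.5 / 201.96 ≈ 36.8 mL/min
CrCl ≈ 37 mL/min → bracket 30–69 mL/min.
70% of 1200 mg = 840 mg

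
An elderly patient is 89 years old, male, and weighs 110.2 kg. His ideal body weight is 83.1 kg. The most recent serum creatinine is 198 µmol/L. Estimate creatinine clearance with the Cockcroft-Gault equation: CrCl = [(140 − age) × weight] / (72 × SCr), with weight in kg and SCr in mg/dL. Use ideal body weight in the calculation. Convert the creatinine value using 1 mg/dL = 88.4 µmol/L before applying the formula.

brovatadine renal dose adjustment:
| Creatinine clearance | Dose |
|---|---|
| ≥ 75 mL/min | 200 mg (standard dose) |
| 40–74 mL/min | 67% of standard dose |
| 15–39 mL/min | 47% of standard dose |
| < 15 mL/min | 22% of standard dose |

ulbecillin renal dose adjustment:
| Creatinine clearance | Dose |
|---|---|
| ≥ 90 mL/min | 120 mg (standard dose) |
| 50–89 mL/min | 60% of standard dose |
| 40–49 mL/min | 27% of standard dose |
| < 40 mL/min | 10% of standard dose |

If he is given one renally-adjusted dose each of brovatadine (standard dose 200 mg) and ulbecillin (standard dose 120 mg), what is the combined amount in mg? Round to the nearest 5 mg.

SCr = 198 / 88.4 = 2.24 mg/dL
CrCl = (140 − 89) × 83.1 / (72 × 2.24) = 4238.1 / 161.28 ≈ 26.3 mL/min
CrCl ≈ 26 mL/min.
brovatadine: 15–39 mL/min → 47% of 200 mg = 94 mg.
ulbecillin: < 40 mL/min → 10% of 120 mg = 12 mg.
Total = 94 + 12 = 106 mg.

105 mg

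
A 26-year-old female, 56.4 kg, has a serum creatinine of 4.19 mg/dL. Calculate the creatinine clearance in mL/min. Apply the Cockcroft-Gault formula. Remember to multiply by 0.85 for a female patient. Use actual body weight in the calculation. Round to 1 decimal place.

CrCl = (140 − 26) × 56.4 / (72 × 4.19) × 0.85 = 6429.6 / 301.68 × 0.85 ≈ 18.1 mL/min

18.1 mL/min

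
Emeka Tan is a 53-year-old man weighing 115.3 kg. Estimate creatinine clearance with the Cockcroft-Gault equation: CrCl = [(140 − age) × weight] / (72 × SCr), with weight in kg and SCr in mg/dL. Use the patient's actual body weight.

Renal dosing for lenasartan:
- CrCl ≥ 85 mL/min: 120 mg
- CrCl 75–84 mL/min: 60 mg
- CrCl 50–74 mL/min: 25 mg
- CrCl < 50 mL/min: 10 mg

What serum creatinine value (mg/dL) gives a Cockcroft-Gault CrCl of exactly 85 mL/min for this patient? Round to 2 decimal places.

Standard dose requires CrCl ≥ 85 mL/min.
Set (140 − 53) × 115.3 / (72 × SCr) = 85
SCr = (140 − 53) × 115.3 / (72 × 85) = 1.639 mg/dL

1.64 mg/dL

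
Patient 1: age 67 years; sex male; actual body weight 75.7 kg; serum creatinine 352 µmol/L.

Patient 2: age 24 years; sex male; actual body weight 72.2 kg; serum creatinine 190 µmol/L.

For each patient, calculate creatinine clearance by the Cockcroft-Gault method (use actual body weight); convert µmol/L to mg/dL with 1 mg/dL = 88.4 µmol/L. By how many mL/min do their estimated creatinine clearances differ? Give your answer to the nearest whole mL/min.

Patient 1: SCr = 352 / 88.4 = 3.982 mg/dL
Patient 1: CrCl = (140 − 67) × 75.7 / (72 × 3.982) = 5526.1 / 286.70 ≈ 19.3 mL/min
Patient 2: SCr = 190 / 88.4 = 2.149 mg/dL
Patient 2: CrCl = (140 − 24) × 72.2 / (72 × 2.149) = 8375.2 / 154.73 ≈ 54.1 mL/min
|19.3 − 54.1| = 34.8 mL/min

35 mL/min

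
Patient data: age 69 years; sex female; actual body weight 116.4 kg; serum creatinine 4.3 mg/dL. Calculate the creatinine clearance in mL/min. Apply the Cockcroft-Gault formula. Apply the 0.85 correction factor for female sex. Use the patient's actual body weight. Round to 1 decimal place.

22.7 mL/min

CrCl = (140 − 69) × 116.4 / (72 × 4.3) × 0.85 = 8264.4 / 309.60 × 0.85 ≈ 22.7 mL/min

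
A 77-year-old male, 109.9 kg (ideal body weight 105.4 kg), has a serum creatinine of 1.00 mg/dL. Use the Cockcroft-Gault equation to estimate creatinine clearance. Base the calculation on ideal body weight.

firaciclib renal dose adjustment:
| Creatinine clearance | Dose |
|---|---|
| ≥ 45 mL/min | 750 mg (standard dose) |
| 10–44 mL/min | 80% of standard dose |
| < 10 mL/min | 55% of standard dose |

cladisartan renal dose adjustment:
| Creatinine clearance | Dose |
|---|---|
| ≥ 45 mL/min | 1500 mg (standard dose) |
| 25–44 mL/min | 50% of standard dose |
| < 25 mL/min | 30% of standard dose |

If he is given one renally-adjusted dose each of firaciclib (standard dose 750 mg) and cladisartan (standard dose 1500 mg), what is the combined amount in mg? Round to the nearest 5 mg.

2250 mg

CrCl = (140 − 77) × 105.4 / (72 × 1) = 6640.2 / 72.00 ≈ 92.2 mL/min
CrCl ≈ 92 mL/min.
firaciclib: ≥ 45 mL/min → 100% of 750 mg = 750 mg.
cladisartan: ≥ 45 mL/min → 100% of 1500 mg = 1500 mg.
Total = 750 + 1500 = 2250 mg.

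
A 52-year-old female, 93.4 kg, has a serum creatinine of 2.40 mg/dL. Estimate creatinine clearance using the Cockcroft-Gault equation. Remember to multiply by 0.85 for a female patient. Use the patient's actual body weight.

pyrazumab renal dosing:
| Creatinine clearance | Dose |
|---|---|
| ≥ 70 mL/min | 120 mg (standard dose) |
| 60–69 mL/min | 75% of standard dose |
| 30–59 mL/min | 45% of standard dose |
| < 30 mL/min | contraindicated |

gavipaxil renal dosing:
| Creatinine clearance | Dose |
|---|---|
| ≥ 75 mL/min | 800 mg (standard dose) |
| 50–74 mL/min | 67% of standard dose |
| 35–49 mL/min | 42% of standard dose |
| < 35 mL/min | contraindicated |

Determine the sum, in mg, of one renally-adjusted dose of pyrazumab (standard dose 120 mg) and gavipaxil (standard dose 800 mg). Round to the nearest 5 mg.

CrCl = (140 − 52) × 93.4 / (72 × 2.4) × 0.85 = 8219.2 / 172.80 × 0.85 ≈ 40.4 mL/min
CrCl ≈ 40 mL/min.
pyrazumab: 30–59 mL/min → 45% of 120 mg = 54 mg.
gavipaxil: 35–49 mL/min → 42% of 800 mg = 336 mg.
Total = 54 + 336 = 390 mg.

390 mg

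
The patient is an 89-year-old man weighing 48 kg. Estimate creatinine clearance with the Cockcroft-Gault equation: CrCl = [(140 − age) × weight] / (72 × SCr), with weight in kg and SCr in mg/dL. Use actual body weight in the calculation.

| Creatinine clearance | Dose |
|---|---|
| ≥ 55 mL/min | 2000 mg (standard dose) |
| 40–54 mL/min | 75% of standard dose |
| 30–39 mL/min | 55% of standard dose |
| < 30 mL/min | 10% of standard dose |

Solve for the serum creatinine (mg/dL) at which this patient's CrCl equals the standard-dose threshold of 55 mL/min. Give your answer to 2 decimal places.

Standard dose requires CrCl ≥ 55 mL/min.
Set (140 − 89) × 48 / (72 × SCr) = 55
SCr = (140 − 89) × 48 / (72 × 55) = 0.618 mg/dL

0.62 mg/dL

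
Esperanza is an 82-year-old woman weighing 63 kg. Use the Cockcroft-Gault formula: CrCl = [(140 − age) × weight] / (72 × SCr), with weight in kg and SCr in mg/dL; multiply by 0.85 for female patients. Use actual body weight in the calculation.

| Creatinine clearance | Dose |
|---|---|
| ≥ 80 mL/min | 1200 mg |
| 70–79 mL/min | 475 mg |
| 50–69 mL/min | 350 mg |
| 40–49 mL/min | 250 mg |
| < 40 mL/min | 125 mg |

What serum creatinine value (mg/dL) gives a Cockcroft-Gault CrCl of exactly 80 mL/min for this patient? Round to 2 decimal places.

Standard dose requires CrCl ≥ 80 mL/min.
Set (140 − 82) × 63 × 0.85 / (72 × SCr) = 80
SCr = (140 − 82) × 63 × 0.85 / (72 × 80) = 0.539 mg/dL

0.54 mg/dL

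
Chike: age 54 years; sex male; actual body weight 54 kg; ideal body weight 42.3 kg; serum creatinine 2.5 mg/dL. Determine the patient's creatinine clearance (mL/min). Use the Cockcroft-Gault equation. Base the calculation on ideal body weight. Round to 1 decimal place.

20.2 mL/min

CrCl = (140 − 54) × 42.3 / (72 × 2.5) = 3637.8 / 180.00 ≈ 20.2 mL/min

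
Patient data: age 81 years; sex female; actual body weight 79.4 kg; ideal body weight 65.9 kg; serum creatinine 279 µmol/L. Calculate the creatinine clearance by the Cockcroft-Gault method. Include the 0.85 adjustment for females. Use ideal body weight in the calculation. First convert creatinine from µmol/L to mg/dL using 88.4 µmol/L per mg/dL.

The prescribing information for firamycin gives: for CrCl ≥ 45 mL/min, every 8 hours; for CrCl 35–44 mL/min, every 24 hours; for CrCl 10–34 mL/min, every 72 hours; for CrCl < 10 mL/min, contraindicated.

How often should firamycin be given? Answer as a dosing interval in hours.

every 72 hours

SCr = 279 / 88.4 = 3.156 mg/dL
CrCl = (140 − 81) × 65.9 / (72 × 3.156) × 0.85 = 3888.1 / 227.23 × 0.85 ≈ 14.5 mL/min
CrCl ≈ 15 mL/min → bracket 10–34 mL/min → every 72 hours.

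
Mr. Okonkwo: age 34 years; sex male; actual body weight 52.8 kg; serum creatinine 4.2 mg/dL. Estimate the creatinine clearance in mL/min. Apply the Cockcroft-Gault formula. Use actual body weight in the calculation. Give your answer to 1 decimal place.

CrCl = (140 − 34) × 52.8 / (72 × 4.2) = 5596.8 / 302.40 ≈ 18.5 mL/min

18.5 mL/min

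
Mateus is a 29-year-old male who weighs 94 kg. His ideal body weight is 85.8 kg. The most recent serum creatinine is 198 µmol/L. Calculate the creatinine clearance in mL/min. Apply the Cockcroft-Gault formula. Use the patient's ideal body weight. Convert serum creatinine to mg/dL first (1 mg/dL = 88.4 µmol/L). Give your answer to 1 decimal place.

59.1 mL/min

SCr = 198 / 88.4 = 2.24 mg/dL
CrCl = (140 − 29) × 85.8 / (72 × 2.24) = 9523.8 / 161.28 ≈ 59.1 mL/min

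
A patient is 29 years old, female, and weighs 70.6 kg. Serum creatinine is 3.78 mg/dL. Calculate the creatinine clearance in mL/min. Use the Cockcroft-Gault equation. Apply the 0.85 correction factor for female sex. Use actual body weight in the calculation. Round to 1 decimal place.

CrCl = (140 − 29) × 70.6 / (72 × 3.78) × 0.85 = 7836.6 / 272.16 × 0.85 ≈ 24.5 mL/min

24.5 mL/min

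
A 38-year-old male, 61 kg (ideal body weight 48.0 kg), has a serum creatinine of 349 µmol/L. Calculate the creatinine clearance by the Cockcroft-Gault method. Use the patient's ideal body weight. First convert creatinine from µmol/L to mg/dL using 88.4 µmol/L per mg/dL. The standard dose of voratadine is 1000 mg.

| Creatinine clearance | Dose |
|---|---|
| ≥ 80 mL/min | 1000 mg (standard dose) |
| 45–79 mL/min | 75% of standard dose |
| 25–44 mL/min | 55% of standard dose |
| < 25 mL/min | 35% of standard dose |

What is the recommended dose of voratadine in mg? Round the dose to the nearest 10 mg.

SCr = 349 / 88.4 = 3.948 mg/dL
CrCl = (140 − 38) × 48 / (72 × 3.948) = 4896.0 / 284.26 ≈ 17.2 mL/min
CrCl ≈ 17 mL/min → bracket < 25 mL/min.
35% of 1000 mg = 350 mg

350 mg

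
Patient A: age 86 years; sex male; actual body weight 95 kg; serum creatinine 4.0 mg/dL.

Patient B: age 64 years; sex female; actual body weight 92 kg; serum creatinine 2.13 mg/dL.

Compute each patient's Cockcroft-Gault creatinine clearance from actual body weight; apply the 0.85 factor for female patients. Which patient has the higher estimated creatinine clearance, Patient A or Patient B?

Patient A: CrCl = (140 − 86) × 95 / (72 × 4) = 5130.0 / 288.00 ≈ 17.8 mL/min
Patient B: CrCl = (140 − 64) × 92 / (72 × 2.13) × 0.85 = 6992.0 / 153.36 × 0.85 ≈ 38.8 mL/min
17.8 vs 38.8 mL/min → Patient B is higher.

Patient B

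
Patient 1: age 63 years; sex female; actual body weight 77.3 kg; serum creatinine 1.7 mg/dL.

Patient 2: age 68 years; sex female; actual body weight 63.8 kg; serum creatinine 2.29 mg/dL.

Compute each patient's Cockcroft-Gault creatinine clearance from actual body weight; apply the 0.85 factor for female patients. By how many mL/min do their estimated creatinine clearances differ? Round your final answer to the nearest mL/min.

18 mL/min

Patient 1: CrCl = (140 − 63) × 77.3 / (72 × 1.7) × 0.85 = 5952.1 / 122.40 × 0.85 ≈ 41.3 mL/min
Patient 2: CrCl = (140 − 68) × 63.8 / (72 × 2.29) × 0.85 = 4593.6 / 164.88 × 0.85 ≈ 23.7 mL/min
|41.3 − 23.7| = 17.6 mL/min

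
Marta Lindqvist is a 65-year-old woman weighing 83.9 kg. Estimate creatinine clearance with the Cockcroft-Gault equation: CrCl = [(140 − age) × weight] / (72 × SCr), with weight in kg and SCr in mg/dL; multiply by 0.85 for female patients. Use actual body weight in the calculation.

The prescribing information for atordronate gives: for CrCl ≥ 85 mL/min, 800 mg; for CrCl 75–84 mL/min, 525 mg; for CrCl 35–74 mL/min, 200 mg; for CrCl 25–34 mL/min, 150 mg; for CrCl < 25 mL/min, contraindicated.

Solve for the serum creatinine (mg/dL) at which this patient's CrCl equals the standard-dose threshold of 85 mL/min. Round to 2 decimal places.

Standard dose requires CrCl ≥ 85 mL/min.
Set (140 − 65) × 83.9 × 0.85 / (72 × SCr) = 85
SCr = (140 − 65) × 83.9 × 0.85 / (72 × 85) = 0.874 mg/dL

0.87 mg/dL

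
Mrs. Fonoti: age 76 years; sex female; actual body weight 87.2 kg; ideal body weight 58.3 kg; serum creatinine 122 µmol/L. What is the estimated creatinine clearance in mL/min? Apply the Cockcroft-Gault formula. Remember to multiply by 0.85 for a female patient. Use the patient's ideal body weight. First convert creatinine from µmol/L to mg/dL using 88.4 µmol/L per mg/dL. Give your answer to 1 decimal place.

31.9 mL/min

SCr = 122 / 88.4 = 1.38 mg/dL
CrCl = (140 − 76) × 58.3 / (72 × 1.38) × 0.85 = 3731.2 / 99.36 × 0.85 ≈ 31.9 mL/min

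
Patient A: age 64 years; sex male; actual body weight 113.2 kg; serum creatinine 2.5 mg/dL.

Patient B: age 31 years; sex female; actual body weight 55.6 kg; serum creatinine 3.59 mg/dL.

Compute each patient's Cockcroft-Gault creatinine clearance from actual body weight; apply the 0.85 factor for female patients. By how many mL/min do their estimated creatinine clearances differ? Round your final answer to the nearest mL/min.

28 mL/min

Patient A: CrCl = (140 − 64) × 113.2 / (72 × 2.5) = 8603.2 / 180.00 ≈ 47.8 mL/min
Patient B: CrCl = (140 − 31) × 55.6 / (72 × 3.59) × 0.85 = 6060.4 / 258.48 × 0.85 ≈ 19.9 mL/min
|47.8 − 19.9| = 27.9 mL/min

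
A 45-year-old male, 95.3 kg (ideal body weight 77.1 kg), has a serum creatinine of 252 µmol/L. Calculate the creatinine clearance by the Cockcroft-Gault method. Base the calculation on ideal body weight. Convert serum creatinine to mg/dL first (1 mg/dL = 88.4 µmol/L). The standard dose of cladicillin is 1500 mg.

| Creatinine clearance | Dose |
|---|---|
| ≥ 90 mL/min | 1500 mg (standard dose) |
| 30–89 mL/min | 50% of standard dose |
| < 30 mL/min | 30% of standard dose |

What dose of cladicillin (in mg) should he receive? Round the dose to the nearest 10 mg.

750 mg

SCr = 252 / 88.4 = 2.851 mg/dL
CrCl = (140 − 45) × 77.1 / (72 × 2.851) = 7324.5 / 205.27 ≈ 35.7 mL/min
CrCl ≈ 36 mL/min → bracket 30–89 mL/min.
50% of 1500 mg = 750 mg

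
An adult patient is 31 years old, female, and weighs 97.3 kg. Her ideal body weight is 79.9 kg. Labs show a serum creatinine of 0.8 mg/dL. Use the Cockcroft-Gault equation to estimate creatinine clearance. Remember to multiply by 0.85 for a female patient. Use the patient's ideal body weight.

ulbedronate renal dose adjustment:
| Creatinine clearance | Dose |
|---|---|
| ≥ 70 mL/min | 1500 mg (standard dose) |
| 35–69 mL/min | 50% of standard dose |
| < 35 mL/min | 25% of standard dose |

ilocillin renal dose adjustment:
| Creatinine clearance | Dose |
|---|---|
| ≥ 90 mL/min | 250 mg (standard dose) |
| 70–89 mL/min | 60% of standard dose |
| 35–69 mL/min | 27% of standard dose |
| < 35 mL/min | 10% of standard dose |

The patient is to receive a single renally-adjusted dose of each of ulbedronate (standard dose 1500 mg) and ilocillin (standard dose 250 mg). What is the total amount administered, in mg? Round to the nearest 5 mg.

CrCl = (140 − 31) × 79.9 / (72 × 0.8) × 0.85 = 8709.1 / 57.60 × 0.85 ≈ 128.5 mL/min
CrCl ≈ 129 mL/min.
ulbedronate: ≥ 70 mL/min → 100% of 1500 mg = 1500 mg.
ilocillin: ≥ 90 mL/min → 100% of 250 mg = 250 mg.
Total = 1500 + 250 = 1750 mg.

1750 mg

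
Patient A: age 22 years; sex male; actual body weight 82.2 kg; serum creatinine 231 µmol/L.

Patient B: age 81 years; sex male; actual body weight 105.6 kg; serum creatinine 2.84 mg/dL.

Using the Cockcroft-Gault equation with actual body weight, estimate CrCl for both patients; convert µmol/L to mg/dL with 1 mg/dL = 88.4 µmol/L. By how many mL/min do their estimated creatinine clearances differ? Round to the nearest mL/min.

Patient A: SCr = 231 / 88.4 = 2.613 mg/dL
Patient A: CrCl = (140 − 22) × 82.2 / (72 × 2.613) = 9699.6 / 188.14 ≈ 51.6 mL/min
Patient B: CrCl = (140 − 81) × 105.6 / (72 × 2.84) = 6230.4 / 204.48 ≈ 30.5 mL/min
|51.6 − 30.5| = 21.1 mL/min

21 mL/min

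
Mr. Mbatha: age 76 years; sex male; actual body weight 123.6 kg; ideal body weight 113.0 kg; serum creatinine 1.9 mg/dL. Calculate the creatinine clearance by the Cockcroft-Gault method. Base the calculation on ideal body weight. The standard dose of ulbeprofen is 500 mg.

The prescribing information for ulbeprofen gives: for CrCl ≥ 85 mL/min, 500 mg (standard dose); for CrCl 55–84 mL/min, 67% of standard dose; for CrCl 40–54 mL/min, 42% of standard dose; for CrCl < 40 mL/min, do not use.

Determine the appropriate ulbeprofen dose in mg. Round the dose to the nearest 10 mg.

CrCl = (140 − 76) × 113 / (72 × 1.9) = 7232.0 / 136.80 ≈ 52.9 mL/min
CrCl ≈ 53 mL/min → bracket 40–54 mL/min.
42% of 500 mg = 210 mg

210 mg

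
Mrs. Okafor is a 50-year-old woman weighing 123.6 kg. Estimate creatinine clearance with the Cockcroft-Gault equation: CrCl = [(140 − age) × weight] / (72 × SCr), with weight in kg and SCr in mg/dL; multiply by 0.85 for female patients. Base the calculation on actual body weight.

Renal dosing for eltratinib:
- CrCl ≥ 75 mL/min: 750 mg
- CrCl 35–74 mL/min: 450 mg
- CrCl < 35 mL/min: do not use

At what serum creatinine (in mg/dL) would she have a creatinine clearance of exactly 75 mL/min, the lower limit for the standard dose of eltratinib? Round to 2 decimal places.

Standard dose requires CrCl ≥ 75 mL/min.
Set (140 − 50) × 123.6 × 0.85 / (72 × SCr) = 75
SCr = (140 − 50) × 123.6 × 0.85 / (72 × 75) = 1.751 mg/dL

1.75 mg/dL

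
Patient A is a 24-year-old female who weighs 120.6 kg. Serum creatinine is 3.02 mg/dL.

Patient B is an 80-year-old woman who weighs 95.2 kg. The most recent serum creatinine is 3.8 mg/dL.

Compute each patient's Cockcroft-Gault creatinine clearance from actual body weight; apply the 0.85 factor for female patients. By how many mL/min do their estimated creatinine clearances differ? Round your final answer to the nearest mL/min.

Patient A: CrCl = (140 − 24) × 120.6 / (72 × 3.02) × 0.85 = 13989.6 / 217.44 × 0.85 ≈ 54.7 mL/min
Patient B: CrCl = (140 − 80) × 95.2 / (72 × 3.8) × 0.85 = 5712.0 / 273.60 × 0.85 ≈ 17.7 mL/min
|54.7 − 17.7| = 37.0 mL/min

37 mL/min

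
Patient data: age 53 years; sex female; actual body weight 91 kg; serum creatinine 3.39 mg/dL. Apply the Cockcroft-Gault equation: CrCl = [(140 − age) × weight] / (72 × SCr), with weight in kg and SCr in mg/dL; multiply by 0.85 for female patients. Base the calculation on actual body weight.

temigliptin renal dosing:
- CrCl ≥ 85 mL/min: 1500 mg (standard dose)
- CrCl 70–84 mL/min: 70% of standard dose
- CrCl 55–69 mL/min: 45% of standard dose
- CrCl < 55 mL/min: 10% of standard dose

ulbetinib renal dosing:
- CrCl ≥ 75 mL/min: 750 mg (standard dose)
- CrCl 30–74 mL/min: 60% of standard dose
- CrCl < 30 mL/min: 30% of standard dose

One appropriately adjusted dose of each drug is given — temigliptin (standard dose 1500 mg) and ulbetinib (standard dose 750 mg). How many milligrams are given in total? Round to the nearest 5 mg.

375 mg

CrCl = (140 − 53) × 91 / (72 × 3.39) × 0.85 = 7917.0 / 244.08 × 0.85 ≈ 27.6 mL/min
CrCl ≈ 28 mL/min.
temigliptin: < 55 mL/min → 10% of 1500 mg = 150 mg.
ulbetinib: < 30 mL/min → 30% of 750 mg = 225 mg.
Total = 150 + 225 = 375 mg.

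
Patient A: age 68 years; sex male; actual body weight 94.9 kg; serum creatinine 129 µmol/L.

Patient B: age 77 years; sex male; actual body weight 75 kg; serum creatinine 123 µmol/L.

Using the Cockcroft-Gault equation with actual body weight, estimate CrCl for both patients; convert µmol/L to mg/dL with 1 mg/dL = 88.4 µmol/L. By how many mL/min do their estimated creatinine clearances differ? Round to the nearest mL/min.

18 mL/min

Patient A: SCr = 129 / 88.4 = 1.459 mg/dL
Patient A: CrCl = (140 − 68) × 94.9 / (72 × 1.459) = 6832.8 / 105.05 ≈ 65.0 mL/min
Patient B: SCr = 123 / 88.4 = 1.391 mg/dL
Patient B: CrCl = (140 − 77) × 75 / (72 × 1.391) = 4725.0 / 100.15 ≈ 47.2 mL/min
|65.0 − 47.2| = 17.8 mL/min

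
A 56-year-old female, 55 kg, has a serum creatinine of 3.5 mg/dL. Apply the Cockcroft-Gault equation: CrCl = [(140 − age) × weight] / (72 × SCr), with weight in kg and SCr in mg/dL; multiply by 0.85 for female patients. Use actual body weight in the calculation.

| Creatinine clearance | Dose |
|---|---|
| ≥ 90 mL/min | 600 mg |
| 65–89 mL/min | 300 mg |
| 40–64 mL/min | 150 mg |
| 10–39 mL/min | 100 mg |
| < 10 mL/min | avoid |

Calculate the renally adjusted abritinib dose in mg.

CrCl = (140 − 56) × 55 / (72 × 3.5) × 0.85 = 4620.0 / 252.00 × 0.85 ≈ 15.6 mL/min
CrCl ≈ 16 mL/min → bracket 10–39 mL/min.
Dose for this bracket: 100 mg.

100 mg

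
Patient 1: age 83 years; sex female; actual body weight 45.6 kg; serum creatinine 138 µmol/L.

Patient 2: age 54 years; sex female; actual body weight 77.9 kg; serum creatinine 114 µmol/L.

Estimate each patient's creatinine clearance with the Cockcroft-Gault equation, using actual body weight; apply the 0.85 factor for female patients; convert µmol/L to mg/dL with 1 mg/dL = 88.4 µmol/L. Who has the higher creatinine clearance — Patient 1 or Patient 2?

Patient 1: SCr = 138 / 88.4 = 1.561 mg/dL
Patient 1: CrCl = (140 − 83) × 45.6 / (72 × 1.561) × 0.85 = 2599.2 / 112.39 × 0.85 ≈ 19.7 mL/min
Patient 2: SCr = 114 / 88.4 = 1.29 mg/dL
Patient 2: CrCl = (140 − 54) × 77.9 / (72 × 1.29) × 0.85 = 6699.4 / 92.88 × 0.85 ≈ 61.3 mL/min
19.7 vs 61.3 mL/min → Patient 2 is higher.

Patient 2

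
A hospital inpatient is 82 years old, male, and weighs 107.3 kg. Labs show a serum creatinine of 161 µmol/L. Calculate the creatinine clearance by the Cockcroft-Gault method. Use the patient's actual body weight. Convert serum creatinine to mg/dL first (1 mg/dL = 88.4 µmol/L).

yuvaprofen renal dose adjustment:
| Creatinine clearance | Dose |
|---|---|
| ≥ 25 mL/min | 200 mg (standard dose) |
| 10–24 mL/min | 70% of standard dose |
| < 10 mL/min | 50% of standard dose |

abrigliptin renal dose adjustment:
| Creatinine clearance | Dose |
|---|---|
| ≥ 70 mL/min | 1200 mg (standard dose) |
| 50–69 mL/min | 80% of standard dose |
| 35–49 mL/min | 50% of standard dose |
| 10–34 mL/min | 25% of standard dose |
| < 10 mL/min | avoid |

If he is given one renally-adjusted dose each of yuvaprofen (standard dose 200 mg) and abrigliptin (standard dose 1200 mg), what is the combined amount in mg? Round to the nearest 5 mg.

SCr = 161 / 88.4 = 1.821 mg/dL
CrCl = (140 − 82) × 107.3 / (72 × 1.821) = 6223.4 / 131.11 ≈ 47.5 mL/min
CrCl ≈ 47 mL/min.
yuvaprofen: ≥ 25 mL/min → 100% of 200 mg = 200 mg.
abrigliptin: 35–49 mL/min → 50% of 1200 mg = 600 mg.
Total = 200 + 600 = 800 mg.

800 mg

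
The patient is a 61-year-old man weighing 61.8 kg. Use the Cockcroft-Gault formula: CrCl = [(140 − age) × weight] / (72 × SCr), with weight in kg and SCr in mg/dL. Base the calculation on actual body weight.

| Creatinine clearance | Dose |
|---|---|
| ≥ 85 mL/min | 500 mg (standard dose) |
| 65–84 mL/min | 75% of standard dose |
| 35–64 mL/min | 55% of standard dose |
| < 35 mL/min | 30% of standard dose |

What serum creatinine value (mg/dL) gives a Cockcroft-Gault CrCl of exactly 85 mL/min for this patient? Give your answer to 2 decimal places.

Standard dose requires CrCl ≥ 85 mL/min.
Set (140 − 61) × 61.8 / (72 × SCr) = 85
SCr = (140 − 61) × 61.8 / (72 × 85) = 0.798 mg/dL

0.80 mg/dL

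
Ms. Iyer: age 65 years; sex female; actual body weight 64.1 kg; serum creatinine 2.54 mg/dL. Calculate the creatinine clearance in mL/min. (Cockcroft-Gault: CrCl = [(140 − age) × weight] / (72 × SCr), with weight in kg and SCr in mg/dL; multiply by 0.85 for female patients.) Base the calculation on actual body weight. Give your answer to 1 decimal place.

22.3 mL/min

CrCl = (140 − 65) × 64.1 / (72 × 2.54) × 0.85 = 4807.5 / 182.88 × 0.85 ≈ 22.3 mL/min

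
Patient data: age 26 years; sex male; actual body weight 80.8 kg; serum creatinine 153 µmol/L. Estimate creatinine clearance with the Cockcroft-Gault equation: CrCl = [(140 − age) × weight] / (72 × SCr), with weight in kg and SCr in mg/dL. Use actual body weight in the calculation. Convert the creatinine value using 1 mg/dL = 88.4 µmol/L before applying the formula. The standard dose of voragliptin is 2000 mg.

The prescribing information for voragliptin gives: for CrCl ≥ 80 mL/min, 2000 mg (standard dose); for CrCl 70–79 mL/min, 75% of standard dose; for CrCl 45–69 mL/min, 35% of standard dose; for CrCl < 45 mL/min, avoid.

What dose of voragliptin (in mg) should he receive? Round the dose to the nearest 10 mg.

SCr = 153 / 88.4 = 1.731 mg/dL
CrCl = (140 − 26) × 80.8 / (72 × 1.731) = 9211.2 / 124.63 ≈ 73.9 mL/min
CrCl ≈ 74 mL/min → bracket 70–79 mL/min.
75% of 2000 mg = 1500 mg

1500 mg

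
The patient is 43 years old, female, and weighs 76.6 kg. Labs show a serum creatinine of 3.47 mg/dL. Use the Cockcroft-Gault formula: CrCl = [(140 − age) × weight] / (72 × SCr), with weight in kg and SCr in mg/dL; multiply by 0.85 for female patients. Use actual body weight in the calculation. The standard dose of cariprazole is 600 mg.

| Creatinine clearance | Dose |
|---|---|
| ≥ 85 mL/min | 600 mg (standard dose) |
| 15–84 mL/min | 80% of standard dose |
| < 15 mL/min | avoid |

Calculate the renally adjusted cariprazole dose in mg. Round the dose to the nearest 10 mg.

CrCl = (140 − 43) × 76.6 / (72 × 3.47) × 0.85 = 7430.2 / 249.84 × 0.85 ≈ 25.3 mL/min
CrCl ≈ 25 mL/min → bracket 15–84 mL/min.
80% of 600 mg = 480 mg

480 mg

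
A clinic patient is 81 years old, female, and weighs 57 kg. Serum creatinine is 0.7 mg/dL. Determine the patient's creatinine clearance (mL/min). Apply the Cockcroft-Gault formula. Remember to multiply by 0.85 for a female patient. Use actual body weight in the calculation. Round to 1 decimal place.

CrCl = (140 − 81) × 57 / (72 × 0.7) × 0.85 = 3363.0 / 50.40 × 0.85 ≈ 56.7 mL/min

56.7 mL/min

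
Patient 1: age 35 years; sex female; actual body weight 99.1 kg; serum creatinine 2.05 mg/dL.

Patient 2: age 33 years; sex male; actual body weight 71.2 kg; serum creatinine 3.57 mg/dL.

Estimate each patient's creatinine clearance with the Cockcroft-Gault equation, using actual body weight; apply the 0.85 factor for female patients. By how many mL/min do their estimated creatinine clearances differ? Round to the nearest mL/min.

Patient 1: CrCl = (140 − 35) × 99.1 / (72 × 2.05) × 0.85 = 10405.5 / 147.60 × 0.85 ≈ 59.9 mL/min
Patient 2: CrCl = (140 − 33) × 71.2 / (72 × 3.57) = 7618.4 / 257.04 ≈ 29.6 mL/min
|59.9 − 29.6| = 30.3 mL/min

30 mL/min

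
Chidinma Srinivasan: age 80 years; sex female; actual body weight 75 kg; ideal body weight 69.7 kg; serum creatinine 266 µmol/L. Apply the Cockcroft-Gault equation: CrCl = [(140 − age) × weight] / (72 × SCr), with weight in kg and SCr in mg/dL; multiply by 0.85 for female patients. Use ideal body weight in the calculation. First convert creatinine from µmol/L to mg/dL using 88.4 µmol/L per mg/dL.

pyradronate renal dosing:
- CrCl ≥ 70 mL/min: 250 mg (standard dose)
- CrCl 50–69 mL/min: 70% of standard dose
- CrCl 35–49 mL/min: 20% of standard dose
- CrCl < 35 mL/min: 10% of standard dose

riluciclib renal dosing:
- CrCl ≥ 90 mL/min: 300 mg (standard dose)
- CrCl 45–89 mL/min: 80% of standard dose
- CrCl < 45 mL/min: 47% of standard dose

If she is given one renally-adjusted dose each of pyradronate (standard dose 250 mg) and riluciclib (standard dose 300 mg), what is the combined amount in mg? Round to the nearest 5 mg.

165 mg

SCr = 266 / 88.4 = 3.009 mg/dL
CrCl = (140 − 80) × 69.7 / (72 × 3.009) × 0.85 = 4182.0 / 216.65 × 0.85 ≈ 16.4 mL/min
CrCl ≈ 16 mL/min.
pyradronate: < 35 mL/min → 10% of 250 mg = 25 mg.
riluciclib: < 45 mL/min → 47% of 300 mg = 141 mg.
Total = 25 + 141 = 166 mg.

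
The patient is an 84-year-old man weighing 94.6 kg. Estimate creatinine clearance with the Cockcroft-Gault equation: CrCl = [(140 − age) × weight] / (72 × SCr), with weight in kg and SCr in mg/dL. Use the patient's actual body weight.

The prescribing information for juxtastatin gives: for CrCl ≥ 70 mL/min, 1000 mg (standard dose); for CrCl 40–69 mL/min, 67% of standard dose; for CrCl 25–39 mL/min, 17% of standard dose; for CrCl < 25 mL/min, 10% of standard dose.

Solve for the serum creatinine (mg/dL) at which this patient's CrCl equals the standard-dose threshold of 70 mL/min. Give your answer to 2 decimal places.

1.05 mg/dL

Standard dose requires CrCl ≥ 70 mL/min.
Set (140 − 84) × 94.6 / (72 × SCr) = 70
SCr = (140 − 84) × 94.6 / (72 × 70) = 1.051 mg/dL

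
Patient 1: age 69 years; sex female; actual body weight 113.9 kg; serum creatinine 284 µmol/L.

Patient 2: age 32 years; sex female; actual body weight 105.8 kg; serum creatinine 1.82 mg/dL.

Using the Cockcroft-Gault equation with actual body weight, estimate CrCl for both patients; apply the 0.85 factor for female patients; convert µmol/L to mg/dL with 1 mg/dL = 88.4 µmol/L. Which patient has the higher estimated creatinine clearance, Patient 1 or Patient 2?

Patient 1: SCr = 284 / 88.4 = 3.213 mg/dL
Patient 1: CrCl = (140 − 69) × 113.9 / (72 × 3.213) × 0.85 = 8086.9 / 231.34 × 0.85 ≈ 29.7 mL/min
Patient 2: CrCl = (140 − 32) × 105.8 / (72 × 1.82) × 0.85 = 11426.4 / 131.04 × 0.85 ≈ 74.1 mL/min
29.7 vs 74.1 mL/min → Patient 2 is higher.

Patient 2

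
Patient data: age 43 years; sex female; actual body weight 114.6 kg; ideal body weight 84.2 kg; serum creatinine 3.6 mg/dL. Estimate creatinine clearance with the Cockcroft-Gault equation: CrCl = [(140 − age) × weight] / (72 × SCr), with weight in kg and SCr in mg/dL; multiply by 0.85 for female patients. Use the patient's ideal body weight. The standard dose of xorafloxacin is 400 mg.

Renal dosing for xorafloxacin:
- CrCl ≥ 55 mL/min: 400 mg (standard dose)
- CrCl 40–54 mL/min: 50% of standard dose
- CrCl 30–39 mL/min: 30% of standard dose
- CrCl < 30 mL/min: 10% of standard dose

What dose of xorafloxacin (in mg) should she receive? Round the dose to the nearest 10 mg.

CrCl = (140 − 43) × 84.2 / (72 × 3.6) × 0.85 = 8167.4 / 259.20 × 0.85 ≈ 26.8 mL/min
CrCl ≈ 27 mL/min → bracket < 30 mL/min.
10% of 400 mg = 40 mg

40 mg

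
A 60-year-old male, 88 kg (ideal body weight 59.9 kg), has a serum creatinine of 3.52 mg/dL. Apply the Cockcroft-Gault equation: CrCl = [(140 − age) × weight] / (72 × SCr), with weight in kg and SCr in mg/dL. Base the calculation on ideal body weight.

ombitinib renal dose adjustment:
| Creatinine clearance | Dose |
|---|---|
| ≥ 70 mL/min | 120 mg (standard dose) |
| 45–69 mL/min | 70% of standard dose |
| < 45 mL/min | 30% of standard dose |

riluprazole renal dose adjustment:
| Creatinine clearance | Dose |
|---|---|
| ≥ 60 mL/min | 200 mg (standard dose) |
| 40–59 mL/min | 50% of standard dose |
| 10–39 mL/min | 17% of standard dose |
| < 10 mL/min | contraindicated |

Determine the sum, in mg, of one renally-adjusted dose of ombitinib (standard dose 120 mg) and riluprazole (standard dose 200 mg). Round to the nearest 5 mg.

70 mg

CrCl = (140 − 60) × 59.9 / (72 × 3.52) = 4792.0 / 253.44 ≈ 18.9 mL/min
CrCl ≈ 19 mL/min.
ombitinib: < 45 mL/min → 30% of 120 mg = 36 mg.
riluprazole: 10–39 mL/min → 17% of 200 mg = 34 mg.
Total = 36 + 34 = 70 mg.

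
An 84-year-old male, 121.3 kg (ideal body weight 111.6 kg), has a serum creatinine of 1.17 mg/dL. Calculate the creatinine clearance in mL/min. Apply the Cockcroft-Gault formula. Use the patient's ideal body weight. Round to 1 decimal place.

CrCl = (140 − 84) × 111.6 / (72 × 1.17) = 6249.6 / 84.24 ≈ 74.2 mL/min

74.2 mL/min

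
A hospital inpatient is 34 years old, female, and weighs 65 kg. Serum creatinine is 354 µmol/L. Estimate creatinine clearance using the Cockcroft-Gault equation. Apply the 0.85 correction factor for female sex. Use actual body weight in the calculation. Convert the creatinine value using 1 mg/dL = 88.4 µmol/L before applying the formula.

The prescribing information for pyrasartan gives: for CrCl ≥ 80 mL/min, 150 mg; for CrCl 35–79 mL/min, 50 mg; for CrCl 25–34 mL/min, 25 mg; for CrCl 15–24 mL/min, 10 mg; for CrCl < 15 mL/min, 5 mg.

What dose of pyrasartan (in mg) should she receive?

10 mg

SCr = 354 / 88.4 = 4.005 mg/dL
CrCl = (140 − 34) × 65 / (72 × 4.005) × 0.85 = 6890.0 / 288.36 × 0.85 ≈ 20.3 mL/min
CrCl ≈ 20 mL/min → bracket 15–24 mL/min.
Dose for this bracket: 10 mg.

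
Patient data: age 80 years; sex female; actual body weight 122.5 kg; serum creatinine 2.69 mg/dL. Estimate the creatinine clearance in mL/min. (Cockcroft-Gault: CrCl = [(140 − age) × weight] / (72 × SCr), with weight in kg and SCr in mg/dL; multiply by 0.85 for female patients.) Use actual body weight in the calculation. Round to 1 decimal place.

CrCl = (140 − 80) × 122.5 / (72 × 2.69) × 0.85 = 7350.0 / 193.68 × 0.85 ≈ 32.3 mL/min

32.3 mL/min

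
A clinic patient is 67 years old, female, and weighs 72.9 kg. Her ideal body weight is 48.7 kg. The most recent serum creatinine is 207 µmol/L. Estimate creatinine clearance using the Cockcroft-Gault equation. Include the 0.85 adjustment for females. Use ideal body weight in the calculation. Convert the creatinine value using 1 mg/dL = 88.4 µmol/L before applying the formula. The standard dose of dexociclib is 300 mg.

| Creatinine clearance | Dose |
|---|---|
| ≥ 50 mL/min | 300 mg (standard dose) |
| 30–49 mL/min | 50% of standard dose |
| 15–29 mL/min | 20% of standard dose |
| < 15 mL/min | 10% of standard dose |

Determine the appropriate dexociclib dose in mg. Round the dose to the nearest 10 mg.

60 mg

SCr = 207 / 88.4 = 2.342 mg/dL
CrCl = (140 − 67) × 48.7 / (72 × 2.342) × 0.85 = 3555.1 / 168.62 × 0.85 ≈ 17.9 mL/min
CrCl ≈ 18 mL/min → bracket 15–29 mL/min.
20% of 300 mg = 60 mg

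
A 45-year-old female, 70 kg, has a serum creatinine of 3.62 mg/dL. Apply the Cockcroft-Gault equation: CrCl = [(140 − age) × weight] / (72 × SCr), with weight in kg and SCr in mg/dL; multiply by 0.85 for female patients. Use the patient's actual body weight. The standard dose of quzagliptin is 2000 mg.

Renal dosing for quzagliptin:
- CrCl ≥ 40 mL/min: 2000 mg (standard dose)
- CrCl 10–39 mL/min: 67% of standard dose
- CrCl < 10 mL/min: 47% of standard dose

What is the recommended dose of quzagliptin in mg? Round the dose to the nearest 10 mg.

1340 mg

CrCl = (140 − 45) × 70 / (72 × 3.62) × 0.85 = 6650.0 / 260.64 × 0.85 ≈ 21.7 mL/min
CrCl ≈ 22 mL/min → bracket 10–39 mL/min.
67% of 2000 mg = 1340 mg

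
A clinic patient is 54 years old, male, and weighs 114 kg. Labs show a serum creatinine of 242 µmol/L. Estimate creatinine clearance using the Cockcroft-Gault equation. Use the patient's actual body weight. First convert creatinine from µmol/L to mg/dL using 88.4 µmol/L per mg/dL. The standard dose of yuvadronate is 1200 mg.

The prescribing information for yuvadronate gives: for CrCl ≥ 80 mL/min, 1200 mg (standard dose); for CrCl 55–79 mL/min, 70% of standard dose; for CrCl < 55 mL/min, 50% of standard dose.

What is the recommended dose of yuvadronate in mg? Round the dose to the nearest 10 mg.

SCr = 242 / 88.4 = 2.738 mg/dL
CrCl = (140 − 54) × 114 / (72 × 2.738) = 9804.0 / 197.14 ≈ 49.7 mL/min
CrCl ≈ 50 mL/min → bracket < 55 mL/min.
50% of 1200 mg = 600 mg

600 mg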